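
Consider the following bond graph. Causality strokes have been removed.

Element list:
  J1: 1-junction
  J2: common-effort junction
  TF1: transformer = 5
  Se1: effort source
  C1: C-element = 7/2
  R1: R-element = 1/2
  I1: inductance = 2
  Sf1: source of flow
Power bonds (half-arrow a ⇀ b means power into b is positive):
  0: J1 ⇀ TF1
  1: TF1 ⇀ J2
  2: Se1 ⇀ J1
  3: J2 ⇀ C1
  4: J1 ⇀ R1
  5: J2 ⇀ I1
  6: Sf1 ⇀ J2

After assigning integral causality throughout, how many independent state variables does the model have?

β2 stroke at J1  (Se1 fixes effort; stroke away)
β6 stroke at Sf1  (source Sf1 imposes f)
β3 stroke at J2  (C1 outputs effort q/C1)
β1 stroke at TF1  (J2 effort already set via bond 3)
β5 stroke at I1  (J2: bond 3 brought effort, rest push out)
β0 stroke at J1  (TF TF1: opposite of bond 1)
β4 stroke at R1  (closing 1-jn rule on J1)

2  (C1, I1 all integral)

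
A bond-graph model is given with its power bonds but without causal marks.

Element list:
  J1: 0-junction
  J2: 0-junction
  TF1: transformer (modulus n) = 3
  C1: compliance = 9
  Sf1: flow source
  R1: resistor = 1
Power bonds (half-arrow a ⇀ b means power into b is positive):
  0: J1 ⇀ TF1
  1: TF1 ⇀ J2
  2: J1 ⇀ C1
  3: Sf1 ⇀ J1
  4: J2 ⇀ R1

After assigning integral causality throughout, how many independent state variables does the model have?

#3 stroke→Sf1  (Sf1: flow source, stroke at near end)
#2 stroke→J1  (C1 integral (e out))
#0 stroke→TF1  (common-e at J1 fixed by 2)
#1 stroke→J2  (TF1: transformer flips bond 0)
#4 stroke→R1  (J2: bond 1 brought effort, rest push out)

1  (C1 all integral)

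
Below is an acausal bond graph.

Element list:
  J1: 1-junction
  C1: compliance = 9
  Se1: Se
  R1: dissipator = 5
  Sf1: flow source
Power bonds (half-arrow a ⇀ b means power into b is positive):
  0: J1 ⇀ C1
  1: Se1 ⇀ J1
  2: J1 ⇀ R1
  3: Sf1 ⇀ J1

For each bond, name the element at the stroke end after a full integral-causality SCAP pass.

#0 stroke at J1
#1 stroke at J1
#2 stroke at J1
#3 stroke at Sf1

#1 |J1  (source Se1 imposes e)
#3 |Sf1  (Sf1 fixes flow; stroke at Sf1)
#0 |J1  (common-f at J1 fixed by 3)
#2 |J1  (1-jn J1 has f-setter on 3)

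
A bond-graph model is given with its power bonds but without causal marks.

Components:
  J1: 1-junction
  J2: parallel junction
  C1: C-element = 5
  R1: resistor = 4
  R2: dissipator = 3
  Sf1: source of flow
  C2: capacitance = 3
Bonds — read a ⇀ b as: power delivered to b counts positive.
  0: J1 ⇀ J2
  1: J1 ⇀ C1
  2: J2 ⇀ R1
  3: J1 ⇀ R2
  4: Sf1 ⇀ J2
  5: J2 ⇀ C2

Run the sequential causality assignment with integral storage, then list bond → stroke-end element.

β4 |Sf1  (source Sf1 imposes f)
β1 |J1  (prefer integral on C1)
β5 |J2  (C2 outputs effort q/C2)
β0 |J1  (J2: bond 5 brought effort, rest push out)
β2 |R1  (J2 effort already set via bond 5)
β3 |R2  (J1: last free bond brings flow in)

β0 →J1
β1 →J1
β2 →R1
β3 →R2
β4 →Sf1
β5 →J2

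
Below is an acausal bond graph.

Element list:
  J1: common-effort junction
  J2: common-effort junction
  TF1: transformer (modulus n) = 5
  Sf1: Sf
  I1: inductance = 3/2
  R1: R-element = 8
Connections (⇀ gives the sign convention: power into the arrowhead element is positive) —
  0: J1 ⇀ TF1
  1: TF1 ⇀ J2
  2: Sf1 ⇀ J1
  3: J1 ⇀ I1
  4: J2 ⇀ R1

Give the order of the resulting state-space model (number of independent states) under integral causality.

1  (I1 all integral)

#2 |Sf1  (Sf1 (Sf) sets flow on bond)
#3 |I1  (I1 outputs flow p/I1)
#0 |J1  (only one effort-in slot at J1)
#1 |TF1  (TF TF1: opposite of bond 0)
#4 |J2  (J2: last free bond brings effort in)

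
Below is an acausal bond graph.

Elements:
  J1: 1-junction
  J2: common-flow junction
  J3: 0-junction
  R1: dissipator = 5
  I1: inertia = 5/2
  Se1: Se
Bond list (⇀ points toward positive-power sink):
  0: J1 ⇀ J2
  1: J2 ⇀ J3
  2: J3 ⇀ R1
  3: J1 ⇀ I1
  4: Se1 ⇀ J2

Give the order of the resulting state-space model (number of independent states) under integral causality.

β4 →J2  (source Se1 imposes e)
β3 →I1  (I1 outputs flow p/I1)
β0 →J1  (J1 flow already set via bond 3)
β1 →J2  (J2 flow already set via bond 0)
β2 →J3  (only one effort-in slot at J3)

1  (I1 all integral)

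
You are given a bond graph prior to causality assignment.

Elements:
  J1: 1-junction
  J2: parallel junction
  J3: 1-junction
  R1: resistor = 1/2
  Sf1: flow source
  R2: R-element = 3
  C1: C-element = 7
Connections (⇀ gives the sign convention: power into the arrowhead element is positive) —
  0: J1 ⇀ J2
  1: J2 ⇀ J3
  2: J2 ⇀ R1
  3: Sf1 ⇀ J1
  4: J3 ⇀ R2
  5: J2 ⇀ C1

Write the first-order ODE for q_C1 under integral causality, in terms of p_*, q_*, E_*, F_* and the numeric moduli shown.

bond 3 stroke→Sf1  (Sf1: flow source, stroke at near end)
bond 0 stroke→J1  (common-f at J1 fixed by 3)
bond 5 stroke→J2  (C1 outputs effort q/C1)
bond 1 stroke→J3  (0-jn J2 has e-setter on 5)
bond 2 stroke→R1  (0-jn J2 has e-setter on 5)
bond 4 stroke→R2  (J3: last free bond brings flow in)

dq_C1/dt = F_Sf1 - q_C1/3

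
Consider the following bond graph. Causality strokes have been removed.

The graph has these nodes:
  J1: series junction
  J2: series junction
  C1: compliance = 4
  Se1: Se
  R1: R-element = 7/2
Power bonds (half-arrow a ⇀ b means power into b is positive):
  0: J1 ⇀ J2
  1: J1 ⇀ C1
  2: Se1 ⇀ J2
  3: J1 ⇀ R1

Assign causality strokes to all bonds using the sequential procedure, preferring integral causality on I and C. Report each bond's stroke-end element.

b0 stroke at J1
b1 stroke at J1
b2 stroke at J2
b3 stroke at R1

b2 stroke at J2  (Se1 fixes effort; stroke away)
b0 stroke at J1  (J2 needs exactly one f-in)
b1 stroke at J1  (prefer integral on C1)
b3 stroke at R1  (J1 needs exactly one f-in)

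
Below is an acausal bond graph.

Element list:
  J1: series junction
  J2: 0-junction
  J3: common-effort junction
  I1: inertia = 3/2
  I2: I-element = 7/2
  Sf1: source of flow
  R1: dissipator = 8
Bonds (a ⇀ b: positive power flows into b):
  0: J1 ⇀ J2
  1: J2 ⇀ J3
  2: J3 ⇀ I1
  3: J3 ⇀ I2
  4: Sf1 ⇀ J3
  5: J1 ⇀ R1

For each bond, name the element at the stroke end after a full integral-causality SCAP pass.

bond 4 →Sf1  (source Sf1 imposes f)
bond 2 →I1  (prefer integral on I1)
bond 3 →I2  (I2 integral (f out))
bond 1 →J3  (only one effort-in slot at J3)
bond 0 →J2  (J2: last free bond brings effort in)
bond 5 →J1  (common-f at J1 fixed by 0)

β0 stroke→J2
β1 stroke→J3
β2 stroke→I1
β3 stroke→I2
β4 stroke→Sf1
β5 stroke→J1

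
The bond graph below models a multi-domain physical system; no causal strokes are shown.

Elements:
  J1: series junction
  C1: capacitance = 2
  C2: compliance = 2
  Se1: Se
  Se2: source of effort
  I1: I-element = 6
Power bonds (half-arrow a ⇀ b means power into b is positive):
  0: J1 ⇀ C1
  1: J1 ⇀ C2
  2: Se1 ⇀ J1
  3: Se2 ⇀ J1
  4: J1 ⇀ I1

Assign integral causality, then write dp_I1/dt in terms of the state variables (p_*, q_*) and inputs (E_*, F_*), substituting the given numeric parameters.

β2 stroke→J1  (Se1: effort source, stroke at far end)
β3 stroke→J1  (Se2 (Se) sets effort on bond)
β0 stroke→J1  (C1 outputs effort q/C1)
β1 stroke→J1  (C2 integral (e out))
β4 stroke→I1  (only one flow-in slot at J1)

dp_I1/dt = E_Se1 + E_Se2 - q_C1/2 - q_C2/2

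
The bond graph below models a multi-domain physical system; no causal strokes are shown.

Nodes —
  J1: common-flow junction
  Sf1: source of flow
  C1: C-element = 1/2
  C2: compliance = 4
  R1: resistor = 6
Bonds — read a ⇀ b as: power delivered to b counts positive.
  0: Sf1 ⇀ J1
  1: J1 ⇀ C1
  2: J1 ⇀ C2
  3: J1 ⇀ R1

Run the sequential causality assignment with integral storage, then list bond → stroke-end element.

bond 0 stroke at Sf1  (Sf1 (Sf) sets flow on bond)
bond 1 stroke at J1  (common-f at J1 fixed by 0)
bond 2 stroke at J1  (J1 flow already set via bond 0)
bond 3 stroke at J1  (common-f at J1 fixed by 0)

#0 stroke at Sf1
#1 stroke at J1
#2 stroke at J1
#3 stroke at J1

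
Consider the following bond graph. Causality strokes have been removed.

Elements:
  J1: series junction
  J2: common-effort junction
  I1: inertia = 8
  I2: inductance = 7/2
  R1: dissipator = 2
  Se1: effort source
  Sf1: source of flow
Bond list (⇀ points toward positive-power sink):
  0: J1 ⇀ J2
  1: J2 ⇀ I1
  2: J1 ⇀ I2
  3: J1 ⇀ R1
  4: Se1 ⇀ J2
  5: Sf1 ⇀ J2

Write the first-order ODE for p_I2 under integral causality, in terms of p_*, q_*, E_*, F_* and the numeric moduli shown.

dp_I2/dt = -E_Se1 - 4*p_I2/7

b4 →J2  (source Se1 imposes e)
b5 →Sf1  (Sf1: flow source, stroke at near end)
b0 →J1  (J2: bond 4 brought effort, rest push out)
b1 →I1  (0-jn J2 has e-setter on 4)
b2 →I2  (prefer integral on I2)
b3 →J1  (1-jn J1 has f-setter on 2)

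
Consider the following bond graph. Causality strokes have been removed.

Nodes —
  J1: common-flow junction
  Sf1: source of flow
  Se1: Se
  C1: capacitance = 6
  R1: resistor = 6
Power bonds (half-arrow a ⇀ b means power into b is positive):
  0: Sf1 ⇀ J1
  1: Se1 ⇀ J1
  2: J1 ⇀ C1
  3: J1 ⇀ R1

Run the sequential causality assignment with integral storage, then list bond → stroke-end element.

bond 0 stroke at Sf1  (Sf1 (Sf) sets flow on bond)
bond 1 stroke at J1  (Se1 (Se) sets effort on bond)
bond 2 stroke at J1  (J1: bond 0 brought flow, rest push out)
bond 3 stroke at J1  (J1 flow already set via bond 0)

b0 stroke at Sf1
b1 stroke at J1
b2 stroke at J1
b3 stroke at J1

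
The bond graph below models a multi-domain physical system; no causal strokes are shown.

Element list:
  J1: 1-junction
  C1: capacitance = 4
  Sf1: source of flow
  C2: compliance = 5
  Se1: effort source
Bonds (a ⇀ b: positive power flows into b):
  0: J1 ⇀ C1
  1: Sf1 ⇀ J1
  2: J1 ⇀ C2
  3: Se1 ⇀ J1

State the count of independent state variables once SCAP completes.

β1 →Sf1  (source Sf1 imposes f)
β3 →J1  (Se1 fixes effort; stroke away)
β0 →J1  (1-jn J1 has f-setter on 1)
β2 →J1  (1-jn J1 has f-setter on 1)

2  (C1, C2 all integral)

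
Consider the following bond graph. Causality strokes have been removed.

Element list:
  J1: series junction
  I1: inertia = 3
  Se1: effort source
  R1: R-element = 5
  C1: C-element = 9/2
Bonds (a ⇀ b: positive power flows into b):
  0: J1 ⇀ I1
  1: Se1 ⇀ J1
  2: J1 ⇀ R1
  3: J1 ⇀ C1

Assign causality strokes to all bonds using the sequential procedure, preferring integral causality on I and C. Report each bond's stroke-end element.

b0 →I1
b1 →J1
b2 →J1
b3 →J1

#1 stroke at J1  (Se1 (Se) sets effort on bond)
#0 stroke at I1  (I1 outputs flow p/I1)
#2 stroke at J1  (1-jn J1 has f-setter on 0)
#3 stroke at J1  (1-jn J1 has f-setter on 0)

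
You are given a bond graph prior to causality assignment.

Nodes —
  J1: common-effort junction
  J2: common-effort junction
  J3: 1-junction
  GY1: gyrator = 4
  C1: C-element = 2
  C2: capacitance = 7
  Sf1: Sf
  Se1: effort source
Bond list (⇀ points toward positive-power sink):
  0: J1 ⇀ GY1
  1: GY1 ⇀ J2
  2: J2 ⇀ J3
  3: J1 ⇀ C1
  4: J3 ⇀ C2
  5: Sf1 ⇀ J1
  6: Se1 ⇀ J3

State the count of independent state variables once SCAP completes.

b5 stroke→Sf1  (source Sf1 imposes f)
b6 stroke→J3  (source Se1 imposes e)
b3 stroke→J1  (C1 integral (e out))
b0 stroke→GY1  (J1 effort already set via bond 3)
b1 stroke→GY1  (GY GY1: same side as bond 0)
b2 stroke→J2  (J2 needs exactly one e-in)
b4 stroke→J3  (J3: bond 2 brought flow, rest push out)

2  (C1, C2 all integral)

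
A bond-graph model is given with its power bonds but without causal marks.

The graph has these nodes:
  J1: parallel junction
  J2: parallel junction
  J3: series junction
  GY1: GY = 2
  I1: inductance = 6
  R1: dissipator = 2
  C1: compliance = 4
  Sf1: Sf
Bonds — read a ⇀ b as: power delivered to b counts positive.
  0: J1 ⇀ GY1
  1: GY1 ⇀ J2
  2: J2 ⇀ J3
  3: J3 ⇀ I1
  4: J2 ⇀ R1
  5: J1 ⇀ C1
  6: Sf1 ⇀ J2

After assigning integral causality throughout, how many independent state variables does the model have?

bond 6 →Sf1  (source Sf1 imposes f)
bond 3 →I1  (I1 integral (f out))
bond 2 →J3  (J3: bond 3 brought flow, rest push out)
bond 5 →J1  (C1 outputs effort q/C1)
bond 0 →GY1  (J1 effort already set via bond 5)
bond 1 →GY1  (GY1 both-in/both-out from 0)
bond 4 →J2  (only one effort-in slot at J2)

2  (C1, I1 all integral)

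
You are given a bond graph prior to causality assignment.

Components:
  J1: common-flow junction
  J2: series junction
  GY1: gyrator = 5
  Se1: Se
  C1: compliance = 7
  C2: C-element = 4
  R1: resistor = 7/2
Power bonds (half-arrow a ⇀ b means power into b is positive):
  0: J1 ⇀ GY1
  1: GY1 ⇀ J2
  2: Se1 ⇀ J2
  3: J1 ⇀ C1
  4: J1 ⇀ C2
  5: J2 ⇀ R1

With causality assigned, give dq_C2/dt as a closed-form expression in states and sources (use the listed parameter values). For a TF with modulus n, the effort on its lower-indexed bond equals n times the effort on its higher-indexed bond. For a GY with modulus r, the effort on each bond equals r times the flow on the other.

dq_C2/dt = -E_Se1/5 - q_C1/50 - 7*q_C2/200

β2 stroke→J2  (source Se1 imposes e)
β3 stroke→J1  (C1 outputs effort q/C1)
β4 stroke→J1  (C2 integral (e out))
β0 stroke→GY1  (only one flow-in slot at J1)
β1 stroke→GY1  (GY GY1: same side as bond 0)
β5 stroke→J2  (1-jn J2 has f-setter on 1)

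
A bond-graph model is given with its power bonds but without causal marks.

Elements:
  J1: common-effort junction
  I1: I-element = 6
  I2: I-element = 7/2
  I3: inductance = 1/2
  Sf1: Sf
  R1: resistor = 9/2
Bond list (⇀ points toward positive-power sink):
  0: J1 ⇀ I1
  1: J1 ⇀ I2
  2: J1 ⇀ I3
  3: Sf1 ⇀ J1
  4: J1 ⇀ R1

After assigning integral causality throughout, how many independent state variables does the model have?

3  (I1, I2, I3 all integral)

bond 3 →Sf1  (Sf1 (Sf) sets flow on bond)
bond 0 →I1  (I1: I, integral causality)
bond 1 →I2  (I2 outputs flow p/I2)
bond 2 →I3  (prefer integral on I3)
bond 4 →J1  (closing 0-jn rule on J1)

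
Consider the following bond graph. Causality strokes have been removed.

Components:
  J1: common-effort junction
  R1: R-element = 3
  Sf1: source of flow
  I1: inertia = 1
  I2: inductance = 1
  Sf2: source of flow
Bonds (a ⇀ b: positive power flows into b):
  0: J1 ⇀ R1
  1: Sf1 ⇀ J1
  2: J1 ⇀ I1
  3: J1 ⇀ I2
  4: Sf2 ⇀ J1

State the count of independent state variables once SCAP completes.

bond 1 →Sf1  (Sf1 fixes flow; stroke at Sf1)
bond 4 →Sf2  (Sf2 (Sf) sets flow on bond)
bond 2 →I1  (I1 outputs flow p/I1)
bond 3 →I2  (prefer integral on I2)
bond 0 →J1  (closing 0-jn rule on J1)

2  (I1, I2 all integral)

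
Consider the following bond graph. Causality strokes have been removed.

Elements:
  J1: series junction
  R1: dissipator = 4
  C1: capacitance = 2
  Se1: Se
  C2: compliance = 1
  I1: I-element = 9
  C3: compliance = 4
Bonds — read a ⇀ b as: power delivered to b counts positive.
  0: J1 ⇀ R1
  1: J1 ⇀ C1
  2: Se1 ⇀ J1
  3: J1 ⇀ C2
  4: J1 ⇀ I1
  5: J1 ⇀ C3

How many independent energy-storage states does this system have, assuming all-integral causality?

b2 stroke at J1  (Se1 fixes effort; stroke away)
b1 stroke at J1  (C1 outputs effort q/C1)
b3 stroke at J1  (prefer integral on C2)
b4 stroke at I1  (prefer integral on I1)
b0 stroke at J1  (J1: bond 4 brought flow, rest push out)
b5 stroke at J1  (common-f at J1 fixed by 4)

4  (C1, C2, C3, I1 all integral)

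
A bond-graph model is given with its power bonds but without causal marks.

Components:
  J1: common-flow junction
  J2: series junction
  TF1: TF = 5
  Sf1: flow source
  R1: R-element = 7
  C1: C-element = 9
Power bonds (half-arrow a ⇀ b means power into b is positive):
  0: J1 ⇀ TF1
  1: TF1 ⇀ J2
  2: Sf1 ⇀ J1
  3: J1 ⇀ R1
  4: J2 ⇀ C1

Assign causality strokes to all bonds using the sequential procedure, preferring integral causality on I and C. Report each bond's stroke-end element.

#2 |Sf1  (source Sf1 imposes f)
#0 |J1  (J1: bond 2 brought flow, rest push out)
#3 |J1  (J1: bond 2 brought flow, rest push out)
#1 |TF1  (TF1 one-in-one-out from 0)
#4 |J2  (J2: bond 1 brought flow, rest push out)

#0 →J1
#1 →TF1
#2 →Sf1
#3 →J1
#4 →J2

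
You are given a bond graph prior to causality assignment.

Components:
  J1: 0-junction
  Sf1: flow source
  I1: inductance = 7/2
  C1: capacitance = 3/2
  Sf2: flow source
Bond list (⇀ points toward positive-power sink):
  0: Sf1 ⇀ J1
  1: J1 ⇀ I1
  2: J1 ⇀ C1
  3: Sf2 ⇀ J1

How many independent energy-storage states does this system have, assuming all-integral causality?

2  (C1, I1 all integral)

β0 |Sf1  (source Sf1 imposes f)
β3 |Sf2  (Sf2: flow source, stroke at near end)
β1 |I1  (I1 integral (f out))
β2 |J1  (J1: last free bond brings effort in)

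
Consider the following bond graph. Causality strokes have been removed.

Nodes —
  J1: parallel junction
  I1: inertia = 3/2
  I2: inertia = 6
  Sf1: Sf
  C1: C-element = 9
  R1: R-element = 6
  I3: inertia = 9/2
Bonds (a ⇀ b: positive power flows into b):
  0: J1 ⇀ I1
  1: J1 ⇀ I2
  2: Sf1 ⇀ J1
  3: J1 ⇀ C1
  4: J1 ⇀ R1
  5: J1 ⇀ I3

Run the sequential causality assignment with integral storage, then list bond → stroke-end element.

b0 stroke→I1
b1 stroke→I2
b2 stroke→Sf1
b3 stroke→J1
b4 stroke→R1
b5 stroke→I3

bond 2 →Sf1  (source Sf1 imposes f)
bond 0 →I1  (prefer integral on I1)
bond 1 →I2  (prefer integral on I2)
bond 3 →J1  (C1 integral (e out))
bond 4 →R1  (J1 effort already set via bond 3)
bond 5 →I3  (J1 effort already set via bond 3)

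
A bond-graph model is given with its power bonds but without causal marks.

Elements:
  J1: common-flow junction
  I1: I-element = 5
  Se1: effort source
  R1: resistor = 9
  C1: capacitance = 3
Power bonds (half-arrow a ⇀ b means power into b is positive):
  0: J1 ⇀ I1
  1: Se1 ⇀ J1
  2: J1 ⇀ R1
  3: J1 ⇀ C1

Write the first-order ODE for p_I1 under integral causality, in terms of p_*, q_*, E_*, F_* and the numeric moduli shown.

dp_I1/dt = E_Se1 - 9*p_I1/5 - q_C1/3

b1 |J1  (Se1: effort source, stroke at far end)
b0 |I1  (I1 outputs flow p/I1)
b2 |J1  (1-jn J1 has f-setter on 0)
b3 |J1  (common-f at J1 fixed by 0)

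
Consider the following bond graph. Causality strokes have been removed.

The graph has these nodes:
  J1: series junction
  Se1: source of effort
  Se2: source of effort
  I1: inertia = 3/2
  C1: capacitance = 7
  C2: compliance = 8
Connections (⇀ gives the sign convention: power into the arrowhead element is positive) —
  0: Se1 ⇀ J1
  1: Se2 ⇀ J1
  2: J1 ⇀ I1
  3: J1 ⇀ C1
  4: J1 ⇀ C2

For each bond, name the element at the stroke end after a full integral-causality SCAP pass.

bond 0 stroke at J1  (source Se1 imposes e)
bond 1 stroke at J1  (source Se2 imposes e)
bond 2 stroke at I1  (prefer integral on I1)
bond 3 stroke at J1  (1-jn J1 has f-setter on 2)
bond 4 stroke at J1  (J1: bond 2 brought flow, rest push out)

β0 |J1
β1 |J1
β2 |I1
β3 |J1
β4 |J1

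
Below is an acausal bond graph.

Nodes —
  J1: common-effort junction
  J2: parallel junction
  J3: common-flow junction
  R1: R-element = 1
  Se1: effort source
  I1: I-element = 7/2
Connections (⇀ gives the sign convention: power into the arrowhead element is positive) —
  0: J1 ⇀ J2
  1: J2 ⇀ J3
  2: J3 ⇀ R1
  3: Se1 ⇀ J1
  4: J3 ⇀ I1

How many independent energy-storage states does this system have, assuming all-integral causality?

b3 |J1  (Se1 (Se) sets effort on bond)
b0 |J2  (J1: bond 3 brought effort, rest push out)
b1 |J3  (J2: bond 0 brought effort, rest push out)
b4 |I1  (I1 outputs flow p/I1)
b2 |J3  (J3 flow already set via bond 4)

1  (I1 all integral)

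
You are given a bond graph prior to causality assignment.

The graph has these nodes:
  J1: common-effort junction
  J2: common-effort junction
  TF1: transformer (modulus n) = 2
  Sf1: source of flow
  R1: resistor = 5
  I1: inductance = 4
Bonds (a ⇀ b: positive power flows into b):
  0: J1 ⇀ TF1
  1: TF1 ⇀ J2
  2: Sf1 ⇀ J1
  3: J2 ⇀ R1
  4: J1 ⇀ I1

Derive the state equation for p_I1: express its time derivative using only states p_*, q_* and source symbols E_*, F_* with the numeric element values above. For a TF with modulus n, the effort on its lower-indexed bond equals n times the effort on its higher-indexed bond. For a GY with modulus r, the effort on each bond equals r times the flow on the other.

β2 stroke at Sf1  (Sf1 (Sf) sets flow on bond)
β4 stroke at I1  (I1: I, integral causality)
β0 stroke at J1  (J1 needs exactly one e-in)
β1 stroke at TF1  (TF1: transformer flips bond 0)
β3 stroke at J2  (closing 0-jn rule on J2)

dp_I1/dt = 20*F_Sf1 - 5*p_I1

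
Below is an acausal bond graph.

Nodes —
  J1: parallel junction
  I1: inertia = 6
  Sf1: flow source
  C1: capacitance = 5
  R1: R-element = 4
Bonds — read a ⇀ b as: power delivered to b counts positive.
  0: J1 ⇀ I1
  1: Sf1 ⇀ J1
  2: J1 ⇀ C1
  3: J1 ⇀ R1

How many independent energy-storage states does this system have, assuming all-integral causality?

2  (C1, I1 all integral)

β1 stroke→Sf1  (Sf1 fixes flow; stroke at Sf1)
β0 stroke→I1  (prefer integral on I1)
β2 stroke→J1  (prefer integral on C1)
β3 stroke→R1  (J1: bond 2 brought effort, rest push out)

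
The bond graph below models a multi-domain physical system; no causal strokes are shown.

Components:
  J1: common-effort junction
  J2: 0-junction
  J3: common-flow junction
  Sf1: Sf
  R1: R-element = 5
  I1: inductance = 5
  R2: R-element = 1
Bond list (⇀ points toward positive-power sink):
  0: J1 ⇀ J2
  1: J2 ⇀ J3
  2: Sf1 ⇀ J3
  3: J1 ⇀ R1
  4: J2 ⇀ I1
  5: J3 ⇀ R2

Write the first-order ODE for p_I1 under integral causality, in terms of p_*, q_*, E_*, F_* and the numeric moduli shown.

β2 stroke at Sf1  (Sf1 (Sf) sets flow on bond)
β1 stroke at J3  (common-f at J3 fixed by 2)
β5 stroke at J3  (1-jn J3 has f-setter on 2)
β4 stroke at I1  (I1 integral (f out))
β0 stroke at J2  (closing 0-jn rule on J2)
β3 stroke at J1  (J1: last free bond brings effort in)

dp_I1/dt = -5*F_Sf1 - p_I1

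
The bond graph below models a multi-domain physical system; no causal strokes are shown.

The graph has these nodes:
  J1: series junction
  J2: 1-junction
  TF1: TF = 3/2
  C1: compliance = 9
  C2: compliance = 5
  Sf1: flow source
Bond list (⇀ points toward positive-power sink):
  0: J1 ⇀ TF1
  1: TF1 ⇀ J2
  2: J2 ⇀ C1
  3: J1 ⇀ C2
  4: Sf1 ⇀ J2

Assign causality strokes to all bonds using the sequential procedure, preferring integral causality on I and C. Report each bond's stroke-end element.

#4 stroke at Sf1  (Sf1 (Sf) sets flow on bond)
#1 stroke at J2  (common-f at J2 fixed by 4)
#2 stroke at J2  (J2 flow already set via bond 4)
#0 stroke at TF1  (through TF1, causality passes straight; one stroke at TF1)
#3 stroke at J1  (J1: bond 0 brought flow, rest push out)

#0 →TF1
#1 →J2
#2 →J2
#3 →J1
#4 →Sf1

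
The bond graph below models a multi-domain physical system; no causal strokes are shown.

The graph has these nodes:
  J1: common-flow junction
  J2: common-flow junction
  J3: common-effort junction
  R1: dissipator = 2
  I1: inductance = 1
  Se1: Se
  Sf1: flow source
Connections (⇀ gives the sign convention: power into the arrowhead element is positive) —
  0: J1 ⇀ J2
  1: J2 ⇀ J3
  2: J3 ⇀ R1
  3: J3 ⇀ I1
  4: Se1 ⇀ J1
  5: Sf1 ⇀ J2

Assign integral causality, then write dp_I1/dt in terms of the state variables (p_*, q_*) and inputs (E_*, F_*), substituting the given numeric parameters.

bond 4 stroke at J1  (Se1: effort source, stroke at far end)
bond 5 stroke at Sf1  (Sf1 (Sf) sets flow on bond)
bond 0 stroke at J2  (only one flow-in slot at J1)
bond 1 stroke at J2  (common-f at J2 fixed by 5)
bond 3 stroke at I1  (I1 integral (f out))
bond 2 stroke at J3  (closing 0-jn rule on J3)

dp_I1/dt = 2*F_Sf1 - 2*p_I1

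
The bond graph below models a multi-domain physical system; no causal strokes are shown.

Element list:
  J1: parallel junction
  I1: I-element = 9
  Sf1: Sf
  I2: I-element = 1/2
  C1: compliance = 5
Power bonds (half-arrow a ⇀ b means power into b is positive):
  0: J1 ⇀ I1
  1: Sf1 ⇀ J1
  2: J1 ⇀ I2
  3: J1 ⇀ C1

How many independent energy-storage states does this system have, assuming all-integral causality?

#1 stroke→Sf1  (source Sf1 imposes f)
#0 stroke→I1  (prefer integral on I1)
#2 stroke→I2  (prefer integral on I2)
#3 stroke→J1  (closing 0-jn rule on J1)

3  (C1, I1, I2 all integral)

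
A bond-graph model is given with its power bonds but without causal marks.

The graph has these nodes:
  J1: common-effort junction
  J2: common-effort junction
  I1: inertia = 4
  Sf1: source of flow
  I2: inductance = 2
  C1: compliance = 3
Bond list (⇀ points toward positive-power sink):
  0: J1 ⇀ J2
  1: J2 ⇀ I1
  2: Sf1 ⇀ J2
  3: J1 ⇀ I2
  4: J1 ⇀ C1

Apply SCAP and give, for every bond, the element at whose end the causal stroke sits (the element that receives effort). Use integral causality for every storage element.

β0 stroke at J2
β1 stroke at I1
β2 stroke at Sf1
β3 stroke at I2
β4 stroke at J1

#2 →Sf1  (Sf1: flow source, stroke at near end)
#1 →I1  (prefer integral on I1)
#0 →J2  (closing 0-jn rule on J2)
#3 →I2  (I2 integral (f out))
#4 →J1  (J1 needs exactly one e-in)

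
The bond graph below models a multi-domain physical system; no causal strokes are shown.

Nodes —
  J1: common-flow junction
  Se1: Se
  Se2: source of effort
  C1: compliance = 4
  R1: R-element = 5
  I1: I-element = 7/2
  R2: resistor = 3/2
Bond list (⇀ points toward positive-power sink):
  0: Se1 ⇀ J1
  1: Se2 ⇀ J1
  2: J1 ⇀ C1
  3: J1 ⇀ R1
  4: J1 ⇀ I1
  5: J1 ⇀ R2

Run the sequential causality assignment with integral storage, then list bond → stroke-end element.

β0 stroke at J1
β1 stroke at J1
β2 stroke at J1
β3 stroke at J1
β4 stroke at I1
β5 stroke at J1

bond 0 →J1  (Se1 fixes effort; stroke away)
bond 1 →J1  (Se2: effort source, stroke at far end)
bond 2 →J1  (C1: C, integral causality)
bond 4 →I1  (I1 integral (f out))
bond 3 →J1  (1-jn J1 has f-setter on 4)
bond 5 →J1  (1-jn J1 has f-setter on 4)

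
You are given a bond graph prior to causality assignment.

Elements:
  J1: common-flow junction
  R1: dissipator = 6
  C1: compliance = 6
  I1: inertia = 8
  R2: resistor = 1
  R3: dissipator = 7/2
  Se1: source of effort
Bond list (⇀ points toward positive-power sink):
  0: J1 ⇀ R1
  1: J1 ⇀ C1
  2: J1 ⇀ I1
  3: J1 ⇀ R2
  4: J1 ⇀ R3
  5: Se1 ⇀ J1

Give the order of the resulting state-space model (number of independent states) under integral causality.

#5 →J1  (source Se1 imposes e)
#1 →J1  (C1: C, integral causality)
#2 →I1  (I1: I, integral causality)
#0 →J1  (J1: bond 2 brought flow, rest push out)
#3 →J1  (J1 flow already set via bond 2)
#4 →J1  (1-jn J1 has f-setter on 2)

2  (C1, I1 all integral)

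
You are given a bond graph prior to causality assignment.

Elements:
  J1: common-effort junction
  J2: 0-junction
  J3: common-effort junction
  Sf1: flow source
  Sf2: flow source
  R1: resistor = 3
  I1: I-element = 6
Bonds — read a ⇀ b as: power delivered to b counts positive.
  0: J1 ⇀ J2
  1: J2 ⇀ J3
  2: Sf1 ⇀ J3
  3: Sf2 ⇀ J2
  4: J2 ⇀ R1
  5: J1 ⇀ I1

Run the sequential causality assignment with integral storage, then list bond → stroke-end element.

b0 →J1
b1 →J3
b2 →Sf1
b3 →Sf2
b4 →J2
b5 →I1

#2 stroke at Sf1  (Sf1 (Sf) sets flow on bond)
#3 stroke at Sf2  (source Sf2 imposes f)
#1 stroke at J3  (J3 needs exactly one e-in)
#5 stroke at I1  (I1 integral (f out))
#0 stroke at J1  (J1 needs exactly one e-in)
#4 stroke at J2  (J2 needs exactly one e-in)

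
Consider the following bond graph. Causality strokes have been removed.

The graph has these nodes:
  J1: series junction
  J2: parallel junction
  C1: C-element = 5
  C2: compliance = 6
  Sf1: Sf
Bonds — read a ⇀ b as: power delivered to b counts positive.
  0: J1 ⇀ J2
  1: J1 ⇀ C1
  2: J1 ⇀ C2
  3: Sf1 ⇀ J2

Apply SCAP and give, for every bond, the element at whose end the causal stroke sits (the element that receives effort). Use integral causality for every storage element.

β0 →J2
β1 →J1
β2 →J1
β3 →Sf1

b3 →Sf1  (Sf1 (Sf) sets flow on bond)
b0 →J2  (only one effort-in slot at J2)
b1 →J1  (J1 flow already set via bond 0)
b2 →J1  (J1 flow already set via bond 0)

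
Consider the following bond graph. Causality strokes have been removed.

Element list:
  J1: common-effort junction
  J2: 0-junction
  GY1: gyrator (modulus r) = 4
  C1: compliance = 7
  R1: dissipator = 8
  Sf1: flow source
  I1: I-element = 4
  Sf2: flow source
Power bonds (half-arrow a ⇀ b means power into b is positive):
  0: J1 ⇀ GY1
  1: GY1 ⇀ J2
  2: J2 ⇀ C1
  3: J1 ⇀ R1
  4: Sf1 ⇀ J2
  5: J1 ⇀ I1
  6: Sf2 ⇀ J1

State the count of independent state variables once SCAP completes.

2  (C1, I1 all integral)

β4 →Sf1  (Sf1 (Sf) sets flow on bond)
β6 →Sf2  (source Sf2 imposes f)
β2 →J2  (C1 integral (e out))
β1 →GY1  (common-e at J2 fixed by 2)
β0 →GY1  (GY GY1: same side as bond 1)
β5 →I1  (I1 integral (f out))
β3 →J1  (J1 needs exactly one e-in)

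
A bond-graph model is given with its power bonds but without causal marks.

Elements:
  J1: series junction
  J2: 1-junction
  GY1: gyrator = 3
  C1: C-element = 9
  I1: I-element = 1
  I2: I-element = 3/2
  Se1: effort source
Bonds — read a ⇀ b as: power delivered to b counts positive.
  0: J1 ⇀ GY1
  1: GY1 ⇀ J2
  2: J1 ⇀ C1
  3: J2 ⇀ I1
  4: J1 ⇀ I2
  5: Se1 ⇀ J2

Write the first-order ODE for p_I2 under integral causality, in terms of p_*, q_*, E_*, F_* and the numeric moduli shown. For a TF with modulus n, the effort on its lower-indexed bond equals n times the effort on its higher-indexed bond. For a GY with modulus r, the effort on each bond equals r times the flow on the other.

dp_I2/dt = -3*p_I1 - q_C1/9

#5 →J2  (source Se1 imposes e)
#2 →J1  (C1 outputs effort q/C1)
#3 →I1  (prefer integral on I1)
#1 →J2  (1-jn J2 has f-setter on 3)
#0 →J1  (GY GY1: same side as bond 1)
#4 →I2  (J1 needs exactly one f-in)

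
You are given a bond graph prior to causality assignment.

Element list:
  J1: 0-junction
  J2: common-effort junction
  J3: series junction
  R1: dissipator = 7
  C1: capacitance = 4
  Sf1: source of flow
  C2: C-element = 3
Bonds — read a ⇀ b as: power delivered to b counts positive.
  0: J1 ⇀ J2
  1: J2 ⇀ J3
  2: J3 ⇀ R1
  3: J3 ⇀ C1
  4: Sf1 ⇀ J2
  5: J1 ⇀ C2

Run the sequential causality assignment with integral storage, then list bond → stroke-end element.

bond 0 |J2
bond 1 |J3
bond 2 |R1
bond 3 |J3
bond 4 |Sf1
bond 5 |J1

#4 |Sf1  (source Sf1 imposes f)
#3 |J3  (C1 outputs effort q/C1)
#5 |J1  (prefer integral on C2)
#0 |J2  (J1: bond 5 brought effort, rest push out)
#1 |J3  (J2 effort already set via bond 0)
#2 |R1  (closing 1-jn rule on J3)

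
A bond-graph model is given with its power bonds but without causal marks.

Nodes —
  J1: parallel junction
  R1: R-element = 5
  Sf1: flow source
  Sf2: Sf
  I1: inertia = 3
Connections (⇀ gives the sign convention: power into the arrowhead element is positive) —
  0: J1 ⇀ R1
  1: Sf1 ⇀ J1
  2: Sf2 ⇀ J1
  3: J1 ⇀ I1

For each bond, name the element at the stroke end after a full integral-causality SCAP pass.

b0 |J1
b1 |Sf1
b2 |Sf2
b3 |I1

β1 stroke→Sf1  (source Sf1 imposes f)
β2 stroke→Sf2  (Sf2 fixes flow; stroke at Sf2)
β3 stroke→I1  (I1: I, integral causality)
β0 stroke→J1  (only one effort-in slot at J1)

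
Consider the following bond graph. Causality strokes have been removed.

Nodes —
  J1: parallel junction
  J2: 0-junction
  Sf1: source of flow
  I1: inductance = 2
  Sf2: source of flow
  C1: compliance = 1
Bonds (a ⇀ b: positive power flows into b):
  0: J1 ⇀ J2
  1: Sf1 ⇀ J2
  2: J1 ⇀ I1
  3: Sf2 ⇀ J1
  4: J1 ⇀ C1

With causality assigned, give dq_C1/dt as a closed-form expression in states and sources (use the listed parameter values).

b1 stroke→Sf1  (source Sf1 imposes f)
b3 stroke→Sf2  (Sf2 fixes flow; stroke at Sf2)
b0 stroke→J2  (only one effort-in slot at J2)
b2 stroke→I1  (I1 outputs flow p/I1)
b4 stroke→J1  (J1 needs exactly one e-in)

dq_C1/dt = F_Sf1 + F_Sf2 - p_I1/2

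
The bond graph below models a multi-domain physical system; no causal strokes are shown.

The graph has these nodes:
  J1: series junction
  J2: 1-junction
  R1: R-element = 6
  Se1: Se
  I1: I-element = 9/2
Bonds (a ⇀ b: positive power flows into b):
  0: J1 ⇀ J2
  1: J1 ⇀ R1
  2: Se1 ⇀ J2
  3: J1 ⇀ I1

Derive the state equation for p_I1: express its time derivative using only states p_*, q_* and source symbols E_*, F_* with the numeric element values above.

β2 |J2  (Se1 fixes effort; stroke away)
β0 |J1  (closing 1-jn rule on J2)
β3 |I1  (I1 outputs flow p/I1)
β1 |J1  (1-jn J1 has f-setter on 3)

dp_I1/dt = E_Se1 - 4*p_I1/3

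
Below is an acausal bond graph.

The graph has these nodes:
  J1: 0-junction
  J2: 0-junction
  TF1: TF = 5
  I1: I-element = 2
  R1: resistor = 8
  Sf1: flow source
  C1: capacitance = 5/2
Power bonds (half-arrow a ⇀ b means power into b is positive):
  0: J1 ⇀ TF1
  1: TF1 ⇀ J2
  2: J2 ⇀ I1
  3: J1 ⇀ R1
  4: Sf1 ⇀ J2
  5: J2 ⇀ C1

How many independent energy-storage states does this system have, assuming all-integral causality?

b4 stroke at Sf1  (Sf1 (Sf) sets flow on bond)
b2 stroke at I1  (I1 integral (f out))
b5 stroke at J2  (C1 integral (e out))
b1 stroke at TF1  (J2: bond 5 brought effort, rest push out)
b0 stroke at J1  (through TF1, causality passes straight; one stroke at TF1)
b3 stroke at R1  (J1: bond 0 brought effort, rest push out)

2  (C1, I1 all integral)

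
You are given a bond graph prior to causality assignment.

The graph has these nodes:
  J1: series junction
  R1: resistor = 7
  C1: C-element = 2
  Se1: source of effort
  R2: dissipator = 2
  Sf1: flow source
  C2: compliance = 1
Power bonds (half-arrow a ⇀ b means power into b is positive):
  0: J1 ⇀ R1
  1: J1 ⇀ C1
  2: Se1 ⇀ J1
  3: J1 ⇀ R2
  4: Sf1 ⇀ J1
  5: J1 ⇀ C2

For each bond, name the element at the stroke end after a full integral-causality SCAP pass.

β2 stroke→J1  (Se1: effort source, stroke at far end)
β4 stroke→Sf1  (Sf1 (Sf) sets flow on bond)
β0 stroke→J1  (common-f at J1 fixed by 4)
β1 stroke→J1  (1-jn J1 has f-setter on 4)
β3 stroke→J1  (J1 flow already set via bond 4)
β5 stroke→J1  (1-jn J1 has f-setter on 4)

b0 stroke→J1
b1 stroke→J1
b2 stroke→J1
b3 stroke→J1
b4 stroke→Sf1
b5 stroke→J1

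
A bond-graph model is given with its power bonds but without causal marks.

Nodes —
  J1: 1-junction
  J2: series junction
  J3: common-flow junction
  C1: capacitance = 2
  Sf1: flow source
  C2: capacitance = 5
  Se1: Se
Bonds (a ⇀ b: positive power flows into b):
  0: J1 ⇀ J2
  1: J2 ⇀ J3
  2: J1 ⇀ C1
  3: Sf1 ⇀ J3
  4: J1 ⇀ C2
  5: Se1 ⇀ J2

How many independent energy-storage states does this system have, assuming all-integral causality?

2  (C1, C2 all integral)

β3 stroke at Sf1  (Sf1 fixes flow; stroke at Sf1)
β5 stroke at J2  (Se1: effort source, stroke at far end)
β1 stroke at J3  (common-f at J3 fixed by 3)
β0 stroke at J2  (1-jn J2 has f-setter on 1)
β2 stroke at J1  (common-f at J1 fixed by 0)
β4 stroke at J1  (1-jn J1 has f-setter on 0)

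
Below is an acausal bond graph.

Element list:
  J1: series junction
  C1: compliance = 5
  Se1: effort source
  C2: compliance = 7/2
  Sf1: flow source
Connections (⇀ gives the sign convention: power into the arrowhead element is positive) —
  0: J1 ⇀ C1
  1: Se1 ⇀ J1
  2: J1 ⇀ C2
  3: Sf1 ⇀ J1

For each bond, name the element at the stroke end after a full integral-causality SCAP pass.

bond 1 stroke→J1  (source Se1 imposes e)
bond 3 stroke→Sf1  (Sf1: flow source, stroke at near end)
bond 0 stroke→J1  (1-jn J1 has f-setter on 3)
bond 2 stroke→J1  (J1: bond 3 brought flow, rest push out)

β0 |J1
β1 |J1
β2 |J1
β3 |Sf1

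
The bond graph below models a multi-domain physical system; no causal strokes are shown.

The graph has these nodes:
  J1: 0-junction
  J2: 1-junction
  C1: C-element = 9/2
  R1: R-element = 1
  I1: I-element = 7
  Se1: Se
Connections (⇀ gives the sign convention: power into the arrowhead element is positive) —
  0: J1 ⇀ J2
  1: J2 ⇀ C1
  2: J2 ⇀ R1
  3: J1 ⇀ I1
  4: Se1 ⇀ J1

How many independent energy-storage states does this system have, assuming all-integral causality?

2  (C1, I1 all integral)

bond 4 |J1  (Se1 fixes effort; stroke away)
bond 0 |J2  (0-jn J1 has e-setter on 4)
bond 3 |I1  (J1: bond 4 brought effort, rest push out)
bond 1 |J2  (C1 integral (e out))
bond 2 |R1  (J2: last free bond brings flow in)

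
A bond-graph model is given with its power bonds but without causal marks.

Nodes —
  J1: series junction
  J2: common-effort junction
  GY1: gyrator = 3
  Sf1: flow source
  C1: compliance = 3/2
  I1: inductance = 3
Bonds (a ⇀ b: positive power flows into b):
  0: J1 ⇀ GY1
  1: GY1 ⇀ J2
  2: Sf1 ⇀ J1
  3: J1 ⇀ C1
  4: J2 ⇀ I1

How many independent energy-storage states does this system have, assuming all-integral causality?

2  (C1, I1 all integral)

bond 2 |Sf1  (Sf1 fixes flow; stroke at Sf1)
bond 0 |J1  (J1: bond 2 brought flow, rest push out)
bond 3 |J1  (common-f at J1 fixed by 2)
bond 1 |J2  (through GY1, causality inverts; strokes same side of GY1)
bond 4 |I1  (0-jn J2 has e-setter on 1)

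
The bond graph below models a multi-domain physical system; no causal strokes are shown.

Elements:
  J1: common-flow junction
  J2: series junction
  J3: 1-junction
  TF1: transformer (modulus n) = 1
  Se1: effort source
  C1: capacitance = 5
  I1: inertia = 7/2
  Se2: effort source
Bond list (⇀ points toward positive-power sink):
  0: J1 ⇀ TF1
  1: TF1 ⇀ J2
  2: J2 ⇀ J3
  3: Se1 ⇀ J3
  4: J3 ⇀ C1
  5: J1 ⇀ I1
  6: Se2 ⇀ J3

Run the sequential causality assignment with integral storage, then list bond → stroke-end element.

β0 →J1
β1 →TF1
β2 →J2
β3 →J3
β4 →J3
β5 →I1
β6 →J3

β3 →J3  (Se1 (Se) sets effort on bond)
β6 →J3  (Se2: effort source, stroke at far end)
β4 →J3  (C1 integral (e out))
β2 →J2  (closing 1-jn rule on J3)
β1 →TF1  (closing 1-jn rule on J2)
β0 →J1  (TF1 one-in-one-out from 1)
β5 →I1  (only one flow-in slot at J1)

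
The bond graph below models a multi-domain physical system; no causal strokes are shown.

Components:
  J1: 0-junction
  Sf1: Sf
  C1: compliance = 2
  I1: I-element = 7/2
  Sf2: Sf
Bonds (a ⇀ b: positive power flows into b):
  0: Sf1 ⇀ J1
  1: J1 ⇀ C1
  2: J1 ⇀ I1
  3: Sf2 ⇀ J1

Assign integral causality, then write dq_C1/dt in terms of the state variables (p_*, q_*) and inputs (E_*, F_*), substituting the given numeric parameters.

#0 stroke at Sf1  (Sf1 fixes flow; stroke at Sf1)
#3 stroke at Sf2  (Sf2 fixes flow; stroke at Sf2)
#1 stroke at J1  (prefer integral on C1)
#2 stroke at I1  (J1 effort already set via bond 1)

dq_C1/dt = F_Sf1 + F_Sf2 - 2*p_I1/7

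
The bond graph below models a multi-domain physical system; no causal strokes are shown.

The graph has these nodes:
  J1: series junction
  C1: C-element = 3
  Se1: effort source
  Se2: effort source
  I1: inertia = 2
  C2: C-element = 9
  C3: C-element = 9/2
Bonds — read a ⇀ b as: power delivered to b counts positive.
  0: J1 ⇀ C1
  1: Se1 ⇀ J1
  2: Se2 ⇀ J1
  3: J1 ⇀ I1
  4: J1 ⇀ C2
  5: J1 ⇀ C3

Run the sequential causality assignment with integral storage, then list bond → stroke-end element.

bond 0 stroke at J1
bond 1 stroke at J1
bond 2 stroke at J1
bond 3 stroke at I1
bond 4 stroke at J1
bond 5 stroke at J1

#1 →J1  (Se1 fixes effort; stroke away)
#2 →J1  (source Se2 imposes e)
#0 →J1  (C1 integral (e out))
#3 →I1  (I1 integral (f out))
#4 →J1  (J1 flow already set via bond 3)
#5 →J1  (J1: bond 3 brought flow, rest push out)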